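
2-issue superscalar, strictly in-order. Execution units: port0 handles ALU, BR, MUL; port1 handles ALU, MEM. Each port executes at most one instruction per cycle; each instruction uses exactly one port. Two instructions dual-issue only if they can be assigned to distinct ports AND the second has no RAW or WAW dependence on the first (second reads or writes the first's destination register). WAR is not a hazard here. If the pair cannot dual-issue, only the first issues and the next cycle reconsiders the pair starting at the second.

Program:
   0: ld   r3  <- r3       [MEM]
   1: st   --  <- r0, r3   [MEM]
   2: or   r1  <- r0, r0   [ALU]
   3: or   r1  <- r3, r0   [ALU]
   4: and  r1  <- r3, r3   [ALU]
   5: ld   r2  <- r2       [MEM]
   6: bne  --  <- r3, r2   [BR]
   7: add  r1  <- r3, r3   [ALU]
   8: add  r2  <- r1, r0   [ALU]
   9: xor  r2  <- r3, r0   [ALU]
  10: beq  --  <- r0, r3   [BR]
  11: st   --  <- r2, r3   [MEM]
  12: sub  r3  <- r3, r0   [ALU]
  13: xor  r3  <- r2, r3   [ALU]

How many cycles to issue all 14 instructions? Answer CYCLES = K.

CYCLES = 9

c0: i0 ld  no-port MEM/MEM
c1: i1&i2 st or  2-wide
c2: i3 or  WAW r1
c3: i4&i5 and ld  2-wide
c4: i6&i7 bne add  2-wide
c5: i8 add  WAW r2
c6: i9&i10 xor beq  2-wide
c7: i11&i12 st sub  2-wide
c8: i13 xor  tail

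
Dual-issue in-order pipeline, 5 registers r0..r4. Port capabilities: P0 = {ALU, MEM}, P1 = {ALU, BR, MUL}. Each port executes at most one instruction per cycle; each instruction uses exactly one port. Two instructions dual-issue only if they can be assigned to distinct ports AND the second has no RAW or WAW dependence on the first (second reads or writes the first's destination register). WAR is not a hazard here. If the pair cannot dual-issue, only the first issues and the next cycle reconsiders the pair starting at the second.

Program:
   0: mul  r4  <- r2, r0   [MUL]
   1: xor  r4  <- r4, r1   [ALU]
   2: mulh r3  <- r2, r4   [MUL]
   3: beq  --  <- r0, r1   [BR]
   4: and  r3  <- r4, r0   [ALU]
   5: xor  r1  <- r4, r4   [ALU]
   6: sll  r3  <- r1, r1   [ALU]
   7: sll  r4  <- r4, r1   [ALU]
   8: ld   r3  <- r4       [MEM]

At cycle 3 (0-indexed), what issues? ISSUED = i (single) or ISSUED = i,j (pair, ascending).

#0 head=0: mul.MUL i0 RAW+WAW r4
#1 head=1: xor.ALU i1 RAW r4
#2 head=2: mulh.MUL i2 no-port MUL/BR
#3 head=3: beq.BR and.ALU i3/i4 pair
#4 head=5: xor.ALU i5 RAW r1
#5 head=6: sll.ALU sll.ALU i6/i7 pair
#6 head=8: ld.MEM i8 tail

ISSUED = 3,4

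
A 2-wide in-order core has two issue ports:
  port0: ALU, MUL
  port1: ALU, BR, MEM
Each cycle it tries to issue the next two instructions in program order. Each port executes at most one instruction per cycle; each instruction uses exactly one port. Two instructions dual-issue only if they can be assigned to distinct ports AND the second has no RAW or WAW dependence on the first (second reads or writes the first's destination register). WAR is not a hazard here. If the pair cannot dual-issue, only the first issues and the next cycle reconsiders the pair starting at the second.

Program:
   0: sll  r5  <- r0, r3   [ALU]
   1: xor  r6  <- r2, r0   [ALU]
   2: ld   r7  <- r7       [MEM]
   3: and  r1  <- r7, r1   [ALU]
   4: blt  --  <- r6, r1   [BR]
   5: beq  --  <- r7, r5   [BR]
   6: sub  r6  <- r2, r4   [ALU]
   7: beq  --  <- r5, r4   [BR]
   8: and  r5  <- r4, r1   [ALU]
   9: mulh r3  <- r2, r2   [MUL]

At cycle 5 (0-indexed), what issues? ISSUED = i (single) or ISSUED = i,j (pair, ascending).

t=0 i0,i1:sll.ALU/xor.ALU ; pair
t=1 i2:ld.MEM ; RAW r7
t=2 i3:and.ALU ; RAW r1
t=3 i4:blt.BR ; no-port BR/BR
t=4 i5,i6:beq.BR/sub.ALU ; pair
t=5 i7,i8:beq.BR/and.ALU ; pair
t=6 i9:mulh.MUL ; tail

ISSUED = 7,8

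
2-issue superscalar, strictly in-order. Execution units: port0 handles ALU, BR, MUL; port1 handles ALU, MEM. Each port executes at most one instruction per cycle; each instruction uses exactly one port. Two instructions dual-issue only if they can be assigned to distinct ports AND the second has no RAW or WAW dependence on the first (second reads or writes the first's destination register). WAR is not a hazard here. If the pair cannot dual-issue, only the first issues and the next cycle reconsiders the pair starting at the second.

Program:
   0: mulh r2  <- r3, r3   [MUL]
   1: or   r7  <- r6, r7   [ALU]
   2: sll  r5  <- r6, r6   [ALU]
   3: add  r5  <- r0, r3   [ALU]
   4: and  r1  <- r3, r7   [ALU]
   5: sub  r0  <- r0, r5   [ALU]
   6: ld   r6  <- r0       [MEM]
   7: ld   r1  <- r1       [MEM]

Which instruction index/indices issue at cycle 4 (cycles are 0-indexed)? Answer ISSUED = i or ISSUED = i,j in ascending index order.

ISSUED = 6

0. mulh.MUL/or.ALU @i0+i1  | dual
1. sll.ALU @i2  | WAW r5
2. add.ALU/and.ALU @i3+i4  | dual
3. sub.ALU @i5  | RAW r0
4. ld.MEM @i6  | no-port MEM/MEM
5. ld.MEM @i7  | tail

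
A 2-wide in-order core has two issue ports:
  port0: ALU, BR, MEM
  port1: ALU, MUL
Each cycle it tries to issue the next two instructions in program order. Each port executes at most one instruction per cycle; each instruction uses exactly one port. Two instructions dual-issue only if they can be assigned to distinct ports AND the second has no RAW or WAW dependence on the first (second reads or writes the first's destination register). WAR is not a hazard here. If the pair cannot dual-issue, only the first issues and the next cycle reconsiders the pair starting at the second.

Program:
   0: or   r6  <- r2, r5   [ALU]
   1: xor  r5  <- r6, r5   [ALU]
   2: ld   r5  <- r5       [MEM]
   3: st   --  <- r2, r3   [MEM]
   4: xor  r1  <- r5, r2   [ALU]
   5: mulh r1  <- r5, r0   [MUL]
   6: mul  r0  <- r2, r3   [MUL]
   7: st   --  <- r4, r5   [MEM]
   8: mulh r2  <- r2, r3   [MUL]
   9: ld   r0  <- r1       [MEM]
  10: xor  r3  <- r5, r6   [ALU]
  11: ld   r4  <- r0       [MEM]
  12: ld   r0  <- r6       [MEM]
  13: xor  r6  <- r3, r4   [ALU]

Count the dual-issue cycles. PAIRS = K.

  cy0 -> i0 (or) RAW r6
  cy1 -> i1 (xor) RAW+WAW r5
  cy2 -> i2 (ld) no-port MEM/MEM
  cy3 -> i3&i4 (st;xor) pair
  cy4 -> i5 (mulh) no-port MUL/MUL
  cy5 -> i6&i7 (mul;st) pair
  cy6 -> i8&i9 (mulh;ld) pair
  cy7 -> i10&i11 (xor;ld) pair
  cy8 -> i12&i13 (ld;xor) pair

PAIRS = 5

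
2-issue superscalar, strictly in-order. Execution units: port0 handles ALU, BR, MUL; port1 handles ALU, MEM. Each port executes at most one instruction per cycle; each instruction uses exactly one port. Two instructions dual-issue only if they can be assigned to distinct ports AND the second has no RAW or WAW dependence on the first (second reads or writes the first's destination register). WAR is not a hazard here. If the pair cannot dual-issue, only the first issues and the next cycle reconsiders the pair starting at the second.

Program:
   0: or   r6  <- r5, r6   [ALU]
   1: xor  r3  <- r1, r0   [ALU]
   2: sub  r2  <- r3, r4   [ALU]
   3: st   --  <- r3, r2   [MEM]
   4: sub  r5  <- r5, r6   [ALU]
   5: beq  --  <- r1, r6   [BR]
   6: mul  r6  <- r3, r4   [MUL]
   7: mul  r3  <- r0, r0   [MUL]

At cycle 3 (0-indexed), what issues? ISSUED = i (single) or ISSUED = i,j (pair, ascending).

c0: i0/i1 or.ALU+xor.ALU  pair
c1: i2 sub.ALU  RAW r2
c2: i3/i4 st.MEM+sub.ALU  pair
c3: i5 beq.BR  no-port BR/MUL
c4: i6 mul.MUL  no-port MUL/MUL
c5: i7 mul.MUL  tail

ISSUED = 5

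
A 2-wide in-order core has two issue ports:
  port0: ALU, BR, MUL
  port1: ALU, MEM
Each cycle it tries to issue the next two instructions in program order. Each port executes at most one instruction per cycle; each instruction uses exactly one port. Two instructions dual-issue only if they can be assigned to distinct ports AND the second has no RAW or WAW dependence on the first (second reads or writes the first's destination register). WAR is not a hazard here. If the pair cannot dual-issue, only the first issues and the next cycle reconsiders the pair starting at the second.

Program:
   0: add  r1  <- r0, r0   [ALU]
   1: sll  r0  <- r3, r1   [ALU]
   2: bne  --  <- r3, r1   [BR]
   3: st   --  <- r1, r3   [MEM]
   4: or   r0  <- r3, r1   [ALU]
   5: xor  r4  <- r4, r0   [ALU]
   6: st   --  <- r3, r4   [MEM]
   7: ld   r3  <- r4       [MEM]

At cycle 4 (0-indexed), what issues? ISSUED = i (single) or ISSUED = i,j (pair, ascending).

ISSUED = 6

[0] i0  add  -- RAW r1
[1] i1+i2  sll bne  -- 2-wide
[2] i3+i4  st or  -- 2-wide
[3] i5  xor  -- RAW r4
[4] i6  st  -- no-port MEM/MEM
[5] i7  ld  -- tail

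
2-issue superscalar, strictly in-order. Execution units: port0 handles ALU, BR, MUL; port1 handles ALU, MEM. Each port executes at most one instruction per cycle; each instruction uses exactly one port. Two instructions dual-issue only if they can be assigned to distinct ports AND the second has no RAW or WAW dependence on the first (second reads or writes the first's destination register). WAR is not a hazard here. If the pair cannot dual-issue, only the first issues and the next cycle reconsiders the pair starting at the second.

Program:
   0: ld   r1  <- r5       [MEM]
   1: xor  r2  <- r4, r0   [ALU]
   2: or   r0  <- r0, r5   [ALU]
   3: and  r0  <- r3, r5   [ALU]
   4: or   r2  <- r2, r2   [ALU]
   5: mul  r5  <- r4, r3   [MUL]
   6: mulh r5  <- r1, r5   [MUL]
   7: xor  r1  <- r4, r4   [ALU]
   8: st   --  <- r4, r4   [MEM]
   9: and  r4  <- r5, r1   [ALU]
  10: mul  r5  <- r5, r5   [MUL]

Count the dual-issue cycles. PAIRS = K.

PAIRS = 4

c0: i0,i1 ld.MEM/xor.ALU  pair
c1: i2 or.ALU  WAW r0
c2: i3,i4 and.ALU/or.ALU  pair
c3: i5 mul.MUL  no-port MUL/MUL
c4: i6,i7 mulh.MUL/xor.ALU  pair
c5: i8,i9 st.MEM/and.ALU  pair
c6: i10 mul.MUL  tail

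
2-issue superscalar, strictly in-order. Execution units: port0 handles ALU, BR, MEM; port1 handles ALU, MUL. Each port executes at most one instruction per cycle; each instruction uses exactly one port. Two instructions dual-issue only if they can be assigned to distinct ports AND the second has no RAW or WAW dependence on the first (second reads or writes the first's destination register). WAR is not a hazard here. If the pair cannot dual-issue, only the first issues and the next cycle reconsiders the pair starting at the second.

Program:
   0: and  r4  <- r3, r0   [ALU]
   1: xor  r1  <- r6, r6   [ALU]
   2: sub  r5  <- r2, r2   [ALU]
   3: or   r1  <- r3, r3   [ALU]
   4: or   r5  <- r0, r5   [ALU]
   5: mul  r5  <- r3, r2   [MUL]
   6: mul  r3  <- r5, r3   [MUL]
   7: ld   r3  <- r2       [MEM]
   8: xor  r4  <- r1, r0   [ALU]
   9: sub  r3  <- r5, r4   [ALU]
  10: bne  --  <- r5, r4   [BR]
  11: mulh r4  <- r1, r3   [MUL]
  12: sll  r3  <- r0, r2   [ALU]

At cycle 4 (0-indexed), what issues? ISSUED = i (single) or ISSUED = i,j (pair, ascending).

c0: i0/i1 and/xor  dual
c1: i2/i3 sub/or  dual
c2: i4 or  WAW r5
c3: i5 mul  no-port MUL/MUL
c4: i6 mul  WAW r3
c5: i7/i8 ld/xor  dual
c6: i9/i10 sub/bne  dual
c7: i11/i12 mulh/sll  dual

ISSUED = 6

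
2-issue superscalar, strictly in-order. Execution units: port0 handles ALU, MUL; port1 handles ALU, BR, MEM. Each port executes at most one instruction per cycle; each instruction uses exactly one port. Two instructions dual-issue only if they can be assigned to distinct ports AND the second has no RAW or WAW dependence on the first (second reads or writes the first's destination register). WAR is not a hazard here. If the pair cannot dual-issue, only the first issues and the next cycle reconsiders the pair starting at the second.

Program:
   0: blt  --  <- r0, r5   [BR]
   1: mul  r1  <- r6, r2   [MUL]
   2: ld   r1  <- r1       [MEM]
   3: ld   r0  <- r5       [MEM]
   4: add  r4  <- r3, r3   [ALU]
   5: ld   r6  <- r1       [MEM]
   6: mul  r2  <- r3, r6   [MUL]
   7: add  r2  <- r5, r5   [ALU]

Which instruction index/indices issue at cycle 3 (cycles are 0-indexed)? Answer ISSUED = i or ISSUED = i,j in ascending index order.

0. blt/mul @i0&i1  | dual
1. ld @i2  | no-port MEM/MEM
2. ld/add @i3&i4  | dual
3. ld @i5  | RAW r6
4. mul @i6  | WAW r2
5. add @i7  | tail

ISSUED = 5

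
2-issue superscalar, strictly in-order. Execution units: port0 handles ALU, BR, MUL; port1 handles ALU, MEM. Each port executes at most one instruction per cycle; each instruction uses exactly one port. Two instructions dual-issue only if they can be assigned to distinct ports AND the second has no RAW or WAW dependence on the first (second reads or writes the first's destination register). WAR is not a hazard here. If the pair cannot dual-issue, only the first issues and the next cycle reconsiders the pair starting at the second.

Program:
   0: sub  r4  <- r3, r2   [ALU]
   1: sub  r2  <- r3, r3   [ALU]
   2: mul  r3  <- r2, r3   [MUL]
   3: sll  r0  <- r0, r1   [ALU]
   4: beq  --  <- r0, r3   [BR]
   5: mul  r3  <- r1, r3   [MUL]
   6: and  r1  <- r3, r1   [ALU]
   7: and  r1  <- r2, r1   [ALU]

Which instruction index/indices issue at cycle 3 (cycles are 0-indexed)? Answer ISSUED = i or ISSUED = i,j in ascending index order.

ISSUED = 5

t=0 i0+i1:sub.ALU+sub.ALU ; pair
t=1 i2+i3:mul.MUL+sll.ALU ; pair
t=2 i4:beq.BR ; no-port BR/MUL
t=3 i5:mul.MUL ; RAW r3
t=4 i6:and.ALU ; RAW+WAW r1
t=5 i7:and.ALU ; tail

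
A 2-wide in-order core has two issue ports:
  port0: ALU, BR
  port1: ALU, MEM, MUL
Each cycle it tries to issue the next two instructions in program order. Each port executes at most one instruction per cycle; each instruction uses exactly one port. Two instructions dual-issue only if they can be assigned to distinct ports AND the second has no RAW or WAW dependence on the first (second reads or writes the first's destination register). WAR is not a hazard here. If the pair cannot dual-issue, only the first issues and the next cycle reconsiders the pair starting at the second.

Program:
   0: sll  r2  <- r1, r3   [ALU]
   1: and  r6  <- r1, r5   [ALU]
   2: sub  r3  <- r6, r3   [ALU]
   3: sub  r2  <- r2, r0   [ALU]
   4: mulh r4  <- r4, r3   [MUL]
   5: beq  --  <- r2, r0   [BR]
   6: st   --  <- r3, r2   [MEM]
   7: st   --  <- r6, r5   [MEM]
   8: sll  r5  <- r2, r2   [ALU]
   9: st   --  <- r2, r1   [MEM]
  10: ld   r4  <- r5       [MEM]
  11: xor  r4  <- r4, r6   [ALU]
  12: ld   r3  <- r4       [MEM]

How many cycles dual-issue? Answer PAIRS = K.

PAIRS = 4

  cy0 -> i0,i1 (sll.ALU;and.ALU) 2-wide
  cy1 -> i2,i3 (sub.ALU;sub.ALU) 2-wide
  cy2 -> i4,i5 (mulh.MUL;beq.BR) 2-wide
  cy3 -> i6 (st.MEM) no-port MEM/MEM
  cy4 -> i7,i8 (st.MEM;sll.ALU) 2-wide
  cy5 -> i9 (st.MEM) no-port MEM/MEM
  cy6 -> i10 (ld.MEM) RAW+WAW r4
  cy7 -> i11 (xor.ALU) RAW r4
  cy8 -> i12 (ld.MEM) tail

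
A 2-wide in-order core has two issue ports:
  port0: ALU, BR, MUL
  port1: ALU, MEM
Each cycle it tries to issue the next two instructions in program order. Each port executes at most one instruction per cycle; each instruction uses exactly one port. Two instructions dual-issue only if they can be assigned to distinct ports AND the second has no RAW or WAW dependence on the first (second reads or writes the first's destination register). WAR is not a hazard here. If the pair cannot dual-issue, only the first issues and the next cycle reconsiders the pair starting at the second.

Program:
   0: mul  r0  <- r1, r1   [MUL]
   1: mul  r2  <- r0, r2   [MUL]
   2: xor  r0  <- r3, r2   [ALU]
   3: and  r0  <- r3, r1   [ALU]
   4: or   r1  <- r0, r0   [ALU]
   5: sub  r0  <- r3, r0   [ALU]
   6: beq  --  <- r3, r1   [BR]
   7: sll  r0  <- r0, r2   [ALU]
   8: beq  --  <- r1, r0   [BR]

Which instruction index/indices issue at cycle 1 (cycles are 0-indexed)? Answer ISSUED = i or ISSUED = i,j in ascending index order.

[0] i0  mul  -- no-port MUL/MUL
[1] i1  mul  -- RAW r2
[2] i2  xor  -- WAW r0
[3] i3  and  -- RAW r0
[4] i4,i5  or/sub  -- pair
[5] i6,i7  beq/sll  -- pair
[6] i8  beq  -- tail

ISSUED = 1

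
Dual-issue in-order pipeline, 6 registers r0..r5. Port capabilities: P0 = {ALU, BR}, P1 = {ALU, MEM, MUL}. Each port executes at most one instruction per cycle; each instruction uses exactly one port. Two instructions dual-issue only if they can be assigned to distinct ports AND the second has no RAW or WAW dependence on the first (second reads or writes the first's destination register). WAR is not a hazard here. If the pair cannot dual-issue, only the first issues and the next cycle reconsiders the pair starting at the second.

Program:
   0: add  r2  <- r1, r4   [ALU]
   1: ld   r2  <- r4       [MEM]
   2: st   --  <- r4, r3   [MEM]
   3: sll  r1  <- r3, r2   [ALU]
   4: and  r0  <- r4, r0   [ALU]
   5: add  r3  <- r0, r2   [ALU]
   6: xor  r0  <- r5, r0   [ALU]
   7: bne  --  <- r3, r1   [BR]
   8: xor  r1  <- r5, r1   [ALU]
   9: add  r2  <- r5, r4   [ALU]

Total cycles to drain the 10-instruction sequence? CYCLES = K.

CYCLES = 7

t=0 i0:add.ALU ; WAW r2
t=1 i1:ld.MEM ; no-port MEM/MEM
t=2 i2&i3:st.MEM sll.ALU ; 2-wide
t=3 i4:and.ALU ; RAW r0
t=4 i5&i6:add.ALU xor.ALU ; 2-wide
t=5 i7&i8:bne.BR xor.ALU ; 2-wide
t=6 i9:add.ALU ; tail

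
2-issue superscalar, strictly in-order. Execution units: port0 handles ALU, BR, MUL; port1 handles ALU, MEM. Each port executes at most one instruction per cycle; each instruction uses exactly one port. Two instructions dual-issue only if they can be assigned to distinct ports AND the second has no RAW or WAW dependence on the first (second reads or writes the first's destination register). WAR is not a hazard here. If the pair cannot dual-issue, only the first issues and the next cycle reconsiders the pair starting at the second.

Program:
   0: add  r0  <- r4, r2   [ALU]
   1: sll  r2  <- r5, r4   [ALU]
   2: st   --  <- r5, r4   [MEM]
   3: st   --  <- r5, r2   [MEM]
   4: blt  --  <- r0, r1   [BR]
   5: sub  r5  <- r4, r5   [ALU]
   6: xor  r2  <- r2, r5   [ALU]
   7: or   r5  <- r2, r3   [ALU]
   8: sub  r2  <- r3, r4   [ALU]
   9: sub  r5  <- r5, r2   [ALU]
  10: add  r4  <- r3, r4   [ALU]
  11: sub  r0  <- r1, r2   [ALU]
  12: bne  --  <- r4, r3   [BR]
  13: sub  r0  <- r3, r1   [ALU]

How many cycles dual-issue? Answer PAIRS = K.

c0: i0&i1 add/sll  2-wide
c1: i2 st  no-port MEM/MEM
c2: i3&i4 st/blt  2-wide
c3: i5 sub  RAW r5
c4: i6 xor  RAW r2
c5: i7&i8 or/sub  2-wide
c6: i9&i10 sub/add  2-wide
c7: i11&i12 sub/bne  2-wide
c8: i13 sub  tail

PAIRS = 5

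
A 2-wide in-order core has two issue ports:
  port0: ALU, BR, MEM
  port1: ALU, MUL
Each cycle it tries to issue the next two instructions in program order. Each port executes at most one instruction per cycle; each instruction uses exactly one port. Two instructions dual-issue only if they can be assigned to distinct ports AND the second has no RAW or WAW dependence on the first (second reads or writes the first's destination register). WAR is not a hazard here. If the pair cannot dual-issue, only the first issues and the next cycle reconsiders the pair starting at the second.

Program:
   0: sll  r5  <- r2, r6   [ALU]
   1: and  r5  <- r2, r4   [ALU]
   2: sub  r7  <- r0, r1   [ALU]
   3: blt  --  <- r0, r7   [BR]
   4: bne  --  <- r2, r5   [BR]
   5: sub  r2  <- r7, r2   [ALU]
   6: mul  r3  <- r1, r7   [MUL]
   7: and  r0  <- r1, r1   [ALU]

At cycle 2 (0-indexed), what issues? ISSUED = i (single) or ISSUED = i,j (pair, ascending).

ISSUED = 3

c0: i0 sll  WAW r5
c1: i1/i2 and;sub  2-wide
c2: i3 blt  no-port BR/BR
c3: i4/i5 bne;sub  2-wide
c4: i6/i7 mul;and  2-wide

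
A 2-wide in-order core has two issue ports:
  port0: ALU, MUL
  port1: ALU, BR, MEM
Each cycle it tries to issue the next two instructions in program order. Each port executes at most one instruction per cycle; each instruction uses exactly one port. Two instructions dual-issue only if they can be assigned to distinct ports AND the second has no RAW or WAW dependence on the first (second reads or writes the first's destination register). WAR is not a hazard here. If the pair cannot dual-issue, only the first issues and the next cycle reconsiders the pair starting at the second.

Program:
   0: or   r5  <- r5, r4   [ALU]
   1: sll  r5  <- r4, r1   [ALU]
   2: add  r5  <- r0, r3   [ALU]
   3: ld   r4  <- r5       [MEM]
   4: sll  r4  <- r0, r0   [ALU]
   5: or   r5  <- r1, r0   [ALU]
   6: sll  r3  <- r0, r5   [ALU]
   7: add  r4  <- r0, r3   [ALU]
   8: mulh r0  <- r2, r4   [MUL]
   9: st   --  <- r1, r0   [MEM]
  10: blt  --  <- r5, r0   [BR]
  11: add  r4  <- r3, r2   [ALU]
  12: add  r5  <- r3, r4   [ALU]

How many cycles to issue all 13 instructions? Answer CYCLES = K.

CYCLES = 11

#0 head=0: or i0 WAW r5
#1 head=1: sll i1 WAW r5
#2 head=2: add i2 RAW r5
#3 head=3: ld i3 WAW r4
#4 head=4: sll+or i4,i5 dual
#5 head=6: sll i6 RAW r3
#6 head=7: add i7 RAW r4
#7 head=8: mulh i8 RAW r0
#8 head=9: st i9 no-port MEM/BR
#9 head=10: blt+add i10,i11 dual
#10 head=12: add i12 tail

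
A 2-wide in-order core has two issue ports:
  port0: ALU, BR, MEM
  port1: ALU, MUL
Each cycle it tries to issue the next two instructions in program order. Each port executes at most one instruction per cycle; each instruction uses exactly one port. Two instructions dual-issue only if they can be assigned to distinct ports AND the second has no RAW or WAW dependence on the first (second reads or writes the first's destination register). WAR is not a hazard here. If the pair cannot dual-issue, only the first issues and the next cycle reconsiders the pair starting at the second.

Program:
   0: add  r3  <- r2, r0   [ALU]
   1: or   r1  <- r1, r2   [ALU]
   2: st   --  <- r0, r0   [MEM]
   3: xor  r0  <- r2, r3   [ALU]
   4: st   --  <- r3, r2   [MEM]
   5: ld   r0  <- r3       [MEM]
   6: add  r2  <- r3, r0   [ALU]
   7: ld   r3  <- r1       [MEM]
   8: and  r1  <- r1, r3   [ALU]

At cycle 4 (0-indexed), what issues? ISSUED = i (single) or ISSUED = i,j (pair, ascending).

0. add/or @i0,i1  | dual
1. st/xor @i2,i3  | dual
2. st @i4  | no-port MEM/MEM
3. ld @i5  | RAW r0
4. add/ld @i6,i7  | dual
5. and @i8  | tail

ISSUED = 6,7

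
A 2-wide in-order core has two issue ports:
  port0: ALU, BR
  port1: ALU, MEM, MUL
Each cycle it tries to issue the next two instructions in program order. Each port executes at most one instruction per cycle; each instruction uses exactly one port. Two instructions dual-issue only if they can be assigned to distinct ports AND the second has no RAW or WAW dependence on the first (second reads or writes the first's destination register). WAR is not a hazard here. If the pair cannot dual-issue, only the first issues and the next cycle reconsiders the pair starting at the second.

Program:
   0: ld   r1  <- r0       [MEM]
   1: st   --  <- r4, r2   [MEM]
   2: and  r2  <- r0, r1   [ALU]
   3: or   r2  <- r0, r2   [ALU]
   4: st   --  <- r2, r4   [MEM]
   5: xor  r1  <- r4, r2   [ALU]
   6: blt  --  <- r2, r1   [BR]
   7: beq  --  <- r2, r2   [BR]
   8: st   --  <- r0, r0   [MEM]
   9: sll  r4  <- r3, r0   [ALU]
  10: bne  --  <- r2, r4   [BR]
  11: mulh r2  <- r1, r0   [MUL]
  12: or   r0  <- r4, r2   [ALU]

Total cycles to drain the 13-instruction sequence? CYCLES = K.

CYCLES = 9

  cy0 -> i0 (ld.MEM) no-port MEM/MEM
  cy1 -> i1,i2 (st.MEM+and.ALU) pair
  cy2 -> i3 (or.ALU) RAW r2
  cy3 -> i4,i5 (st.MEM+xor.ALU) pair
  cy4 -> i6 (blt.BR) no-port BR/BR
  cy5 -> i7,i8 (beq.BR+st.MEM) pair
  cy6 -> i9 (sll.ALU) RAW r4
  cy7 -> i10,i11 (bne.BR+mulh.MUL) pair
  cy8 -> i12 (or.ALU) tail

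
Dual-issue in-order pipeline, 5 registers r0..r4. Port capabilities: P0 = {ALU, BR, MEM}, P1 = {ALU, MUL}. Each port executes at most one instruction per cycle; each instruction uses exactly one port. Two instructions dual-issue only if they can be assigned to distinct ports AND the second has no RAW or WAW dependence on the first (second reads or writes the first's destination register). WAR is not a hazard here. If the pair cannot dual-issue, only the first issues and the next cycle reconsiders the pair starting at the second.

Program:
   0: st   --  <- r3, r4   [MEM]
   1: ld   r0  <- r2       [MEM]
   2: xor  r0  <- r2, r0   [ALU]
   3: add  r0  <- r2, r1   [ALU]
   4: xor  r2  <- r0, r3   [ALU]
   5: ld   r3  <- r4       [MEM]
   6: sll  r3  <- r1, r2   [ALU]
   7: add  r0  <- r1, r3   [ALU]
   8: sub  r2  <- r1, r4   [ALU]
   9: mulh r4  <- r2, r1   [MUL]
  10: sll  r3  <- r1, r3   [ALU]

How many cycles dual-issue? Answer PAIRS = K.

PAIRS = 3

t=0 i0:st.MEM ; no-port MEM/MEM
t=1 i1:ld.MEM ; RAW+WAW r0
t=2 i2:xor.ALU ; WAW r0
t=3 i3:add.ALU ; RAW r0
t=4 i4+i5:xor.ALU ld.MEM ; dual
t=5 i6:sll.ALU ; RAW r3
t=6 i7+i8:add.ALU sub.ALU ; dual
t=7 i9+i10:mulh.MUL sll.ALU ; dual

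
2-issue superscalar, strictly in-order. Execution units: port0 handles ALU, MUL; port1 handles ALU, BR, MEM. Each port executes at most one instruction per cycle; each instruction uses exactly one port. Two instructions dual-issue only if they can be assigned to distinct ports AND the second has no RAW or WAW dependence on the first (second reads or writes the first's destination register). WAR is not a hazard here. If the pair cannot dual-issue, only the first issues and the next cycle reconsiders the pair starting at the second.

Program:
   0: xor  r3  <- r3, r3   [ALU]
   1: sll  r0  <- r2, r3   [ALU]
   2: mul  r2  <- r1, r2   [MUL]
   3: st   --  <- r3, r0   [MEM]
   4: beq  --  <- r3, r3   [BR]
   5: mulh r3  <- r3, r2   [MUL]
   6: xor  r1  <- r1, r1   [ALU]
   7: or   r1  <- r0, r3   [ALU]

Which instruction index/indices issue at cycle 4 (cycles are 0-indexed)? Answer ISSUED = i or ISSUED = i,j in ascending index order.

ISSUED = 6

#0 head=0: xor.ALU i0 RAW r3
#1 head=1: sll.ALU;mul.MUL i1,i2 pair
#2 head=3: st.MEM i3 no-port MEM/BR
#3 head=4: beq.BR;mulh.MUL i4,i5 pair
#4 head=6: xor.ALU i6 WAW r1
#5 head=7: or.ALU i7 tail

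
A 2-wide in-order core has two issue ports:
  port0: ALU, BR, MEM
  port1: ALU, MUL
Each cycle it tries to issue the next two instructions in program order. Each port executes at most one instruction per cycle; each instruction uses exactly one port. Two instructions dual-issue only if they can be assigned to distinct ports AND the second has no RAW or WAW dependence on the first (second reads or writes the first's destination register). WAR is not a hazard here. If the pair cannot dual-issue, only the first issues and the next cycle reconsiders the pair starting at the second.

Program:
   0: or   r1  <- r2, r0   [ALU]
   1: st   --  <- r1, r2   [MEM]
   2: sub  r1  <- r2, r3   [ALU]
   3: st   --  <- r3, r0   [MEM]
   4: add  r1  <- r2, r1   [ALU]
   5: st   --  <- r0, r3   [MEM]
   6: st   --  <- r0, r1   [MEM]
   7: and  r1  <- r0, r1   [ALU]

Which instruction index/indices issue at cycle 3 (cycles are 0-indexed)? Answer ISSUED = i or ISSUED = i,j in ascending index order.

0. or @i0  | RAW r1
1. st sub @i1,i2  | 2-wide
2. st add @i3,i4  | 2-wide
3. st @i5  | no-port MEM/MEM
4. st and @i6,i7  | 2-wide

ISSUED = 5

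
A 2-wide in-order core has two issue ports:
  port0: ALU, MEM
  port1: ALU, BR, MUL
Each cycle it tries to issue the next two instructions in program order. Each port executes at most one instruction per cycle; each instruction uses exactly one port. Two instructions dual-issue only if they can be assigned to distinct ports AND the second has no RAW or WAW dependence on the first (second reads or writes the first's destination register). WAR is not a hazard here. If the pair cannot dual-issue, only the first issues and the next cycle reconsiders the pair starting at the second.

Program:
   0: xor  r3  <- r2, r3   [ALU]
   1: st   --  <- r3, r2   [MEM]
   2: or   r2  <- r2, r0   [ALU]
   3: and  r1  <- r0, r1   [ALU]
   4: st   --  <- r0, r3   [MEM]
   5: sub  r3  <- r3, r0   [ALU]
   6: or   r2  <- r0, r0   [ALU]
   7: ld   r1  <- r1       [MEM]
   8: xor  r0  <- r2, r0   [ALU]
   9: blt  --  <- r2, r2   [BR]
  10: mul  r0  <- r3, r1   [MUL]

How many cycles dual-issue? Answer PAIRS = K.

PAIRS = 4

0. xor @i0  | RAW r3
1. st or @i1/i2  | dual
2. and st @i3/i4  | dual
3. sub or @i5/i6  | dual
4. ld xor @i7/i8  | dual
5. blt @i9  | no-port BR/MUL
6. mul @i10  | tail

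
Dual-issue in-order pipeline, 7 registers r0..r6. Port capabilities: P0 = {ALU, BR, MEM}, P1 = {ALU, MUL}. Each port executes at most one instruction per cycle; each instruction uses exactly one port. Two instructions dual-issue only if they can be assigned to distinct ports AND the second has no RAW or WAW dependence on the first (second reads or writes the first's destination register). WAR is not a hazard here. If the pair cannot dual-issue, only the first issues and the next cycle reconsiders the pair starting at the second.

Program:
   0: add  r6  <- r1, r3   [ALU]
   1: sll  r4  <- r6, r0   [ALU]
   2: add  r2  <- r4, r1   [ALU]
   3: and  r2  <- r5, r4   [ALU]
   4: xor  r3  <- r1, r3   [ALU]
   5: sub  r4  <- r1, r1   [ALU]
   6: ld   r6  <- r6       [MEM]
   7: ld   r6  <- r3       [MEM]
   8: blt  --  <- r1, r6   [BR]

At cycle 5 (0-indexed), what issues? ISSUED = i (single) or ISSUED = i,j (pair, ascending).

t=0 i0:add ; RAW r6
t=1 i1:sll ; RAW r4
t=2 i2:add ; WAW r2
t=3 i3/i4:and xor ; 2-wide
t=4 i5/i6:sub ld ; 2-wide
t=5 i7:ld ; no-port MEM/BR
t=6 i8:blt ; tail

ISSUED = 7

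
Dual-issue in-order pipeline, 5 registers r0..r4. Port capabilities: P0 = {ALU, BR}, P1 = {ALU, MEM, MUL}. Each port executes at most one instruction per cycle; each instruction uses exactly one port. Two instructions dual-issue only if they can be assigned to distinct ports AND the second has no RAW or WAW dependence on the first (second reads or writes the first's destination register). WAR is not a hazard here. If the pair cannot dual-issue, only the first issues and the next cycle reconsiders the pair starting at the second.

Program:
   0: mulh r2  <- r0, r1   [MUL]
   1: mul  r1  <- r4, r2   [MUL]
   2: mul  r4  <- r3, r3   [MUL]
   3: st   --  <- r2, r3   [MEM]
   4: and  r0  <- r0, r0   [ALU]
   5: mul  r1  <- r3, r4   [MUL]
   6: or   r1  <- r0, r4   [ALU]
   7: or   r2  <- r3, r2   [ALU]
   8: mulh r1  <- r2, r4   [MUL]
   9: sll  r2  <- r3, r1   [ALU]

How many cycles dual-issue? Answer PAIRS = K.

PAIRS = 2

t=0 i0:mulh.MUL ; no-port MUL/MUL
t=1 i1:mul.MUL ; no-port MUL/MUL
t=2 i2:mul.MUL ; no-port MUL/MEM
t=3 i3&i4:st.MEM/and.ALU ; pair
t=4 i5:mul.MUL ; WAW r1
t=5 i6&i7:or.ALU/or.ALU ; pair
t=6 i8:mulh.MUL ; RAW r1
t=7 i9:sll.ALU ; tail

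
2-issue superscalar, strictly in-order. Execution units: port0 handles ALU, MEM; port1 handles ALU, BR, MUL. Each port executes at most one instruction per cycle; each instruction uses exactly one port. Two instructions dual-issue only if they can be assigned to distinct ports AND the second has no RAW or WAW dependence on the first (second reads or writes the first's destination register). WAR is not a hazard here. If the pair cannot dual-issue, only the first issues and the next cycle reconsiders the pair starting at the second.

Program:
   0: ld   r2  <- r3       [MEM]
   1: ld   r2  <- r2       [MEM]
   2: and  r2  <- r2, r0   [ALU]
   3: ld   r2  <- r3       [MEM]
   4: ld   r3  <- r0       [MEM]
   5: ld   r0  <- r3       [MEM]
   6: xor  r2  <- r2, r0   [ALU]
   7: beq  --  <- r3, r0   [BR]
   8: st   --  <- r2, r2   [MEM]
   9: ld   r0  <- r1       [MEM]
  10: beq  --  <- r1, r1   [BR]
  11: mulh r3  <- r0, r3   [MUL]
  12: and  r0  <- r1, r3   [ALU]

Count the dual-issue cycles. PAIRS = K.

PAIRS = 2

t=0 i0:ld.MEM ; no-port MEM/MEM
t=1 i1:ld.MEM ; RAW+WAW r2
t=2 i2:and.ALU ; WAW r2
t=3 i3:ld.MEM ; no-port MEM/MEM
t=4 i4:ld.MEM ; no-port MEM/MEM
t=5 i5:ld.MEM ; RAW r0
t=6 i6/i7:xor.ALU;beq.BR ; 2-wide
t=7 i8:st.MEM ; no-port MEM/MEM
t=8 i9/i10:ld.MEM;beq.BR ; 2-wide
t=9 i11:mulh.MUL ; RAW r3
t=10 i12:and.ALU ; tail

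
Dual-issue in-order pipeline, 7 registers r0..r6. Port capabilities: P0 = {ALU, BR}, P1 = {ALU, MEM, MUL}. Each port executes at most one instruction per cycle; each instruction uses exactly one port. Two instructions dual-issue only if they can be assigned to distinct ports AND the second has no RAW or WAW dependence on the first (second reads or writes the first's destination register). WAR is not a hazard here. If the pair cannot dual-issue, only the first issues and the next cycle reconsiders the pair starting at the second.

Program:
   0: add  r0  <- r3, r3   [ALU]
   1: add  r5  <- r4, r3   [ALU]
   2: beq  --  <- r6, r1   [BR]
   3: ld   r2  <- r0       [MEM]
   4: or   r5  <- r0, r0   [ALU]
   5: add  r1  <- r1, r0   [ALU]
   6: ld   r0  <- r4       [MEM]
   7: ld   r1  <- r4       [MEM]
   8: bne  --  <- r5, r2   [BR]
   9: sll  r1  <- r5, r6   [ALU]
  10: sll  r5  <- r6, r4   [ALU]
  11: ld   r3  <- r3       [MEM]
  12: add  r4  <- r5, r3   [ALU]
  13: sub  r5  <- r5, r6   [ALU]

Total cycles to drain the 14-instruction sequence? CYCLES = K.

CYCLES = 8

0. add;add @i0,i1  | 2-wide
1. beq;ld @i2,i3  | 2-wide
2. or;add @i4,i5  | 2-wide
3. ld @i6  | no-port MEM/MEM
4. ld;bne @i7,i8  | 2-wide
5. sll;sll @i9,i10  | 2-wide
6. ld @i11  | RAW r3
7. add;sub @i12,i13  | 2-wide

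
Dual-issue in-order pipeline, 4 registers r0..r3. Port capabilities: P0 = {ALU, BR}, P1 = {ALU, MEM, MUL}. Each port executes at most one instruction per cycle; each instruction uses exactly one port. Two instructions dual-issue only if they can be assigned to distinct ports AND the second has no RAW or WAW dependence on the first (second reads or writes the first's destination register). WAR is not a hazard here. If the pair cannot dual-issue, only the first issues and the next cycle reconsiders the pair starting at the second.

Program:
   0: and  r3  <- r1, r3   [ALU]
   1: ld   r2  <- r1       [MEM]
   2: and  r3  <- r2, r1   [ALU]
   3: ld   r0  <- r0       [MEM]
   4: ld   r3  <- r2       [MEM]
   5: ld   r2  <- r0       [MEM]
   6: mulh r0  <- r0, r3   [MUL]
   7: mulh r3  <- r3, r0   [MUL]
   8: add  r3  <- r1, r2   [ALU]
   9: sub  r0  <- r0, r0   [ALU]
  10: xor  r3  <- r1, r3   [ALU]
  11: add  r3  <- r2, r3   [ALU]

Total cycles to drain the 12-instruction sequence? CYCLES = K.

CYCLES = 9

[0] i0/i1  and.ALU ld.MEM  -- dual
[1] i2/i3  and.ALU ld.MEM  -- dual
[2] i4  ld.MEM  -- no-port MEM/MEM
[3] i5  ld.MEM  -- no-port MEM/MUL
[4] i6  mulh.MUL  -- no-port MUL/MUL
[5] i7  mulh.MUL  -- WAW r3
[6] i8/i9  add.ALU sub.ALU  -- dual
[7] i10  xor.ALU  -- RAW+WAW r3
[8] i11  add.ALU  -- tail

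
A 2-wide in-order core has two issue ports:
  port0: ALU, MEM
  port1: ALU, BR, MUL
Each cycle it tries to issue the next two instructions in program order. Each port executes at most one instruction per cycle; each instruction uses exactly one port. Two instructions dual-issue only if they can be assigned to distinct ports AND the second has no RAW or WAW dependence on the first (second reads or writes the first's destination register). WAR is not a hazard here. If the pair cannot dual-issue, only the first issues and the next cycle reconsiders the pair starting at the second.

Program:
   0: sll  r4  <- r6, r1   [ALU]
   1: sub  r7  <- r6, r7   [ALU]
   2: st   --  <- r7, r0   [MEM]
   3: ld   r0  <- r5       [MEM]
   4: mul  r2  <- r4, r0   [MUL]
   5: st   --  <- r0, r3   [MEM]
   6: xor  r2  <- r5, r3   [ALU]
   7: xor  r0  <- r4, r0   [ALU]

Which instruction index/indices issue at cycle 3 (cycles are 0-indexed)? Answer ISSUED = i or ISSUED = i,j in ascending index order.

#0 head=0: sll+sub i0&i1 2-wide
#1 head=2: st i2 no-port MEM/MEM
#2 head=3: ld i3 RAW r0
#3 head=4: mul+st i4&i5 2-wide
#4 head=6: xor+xor i6&i7 2-wide

ISSUED = 4,5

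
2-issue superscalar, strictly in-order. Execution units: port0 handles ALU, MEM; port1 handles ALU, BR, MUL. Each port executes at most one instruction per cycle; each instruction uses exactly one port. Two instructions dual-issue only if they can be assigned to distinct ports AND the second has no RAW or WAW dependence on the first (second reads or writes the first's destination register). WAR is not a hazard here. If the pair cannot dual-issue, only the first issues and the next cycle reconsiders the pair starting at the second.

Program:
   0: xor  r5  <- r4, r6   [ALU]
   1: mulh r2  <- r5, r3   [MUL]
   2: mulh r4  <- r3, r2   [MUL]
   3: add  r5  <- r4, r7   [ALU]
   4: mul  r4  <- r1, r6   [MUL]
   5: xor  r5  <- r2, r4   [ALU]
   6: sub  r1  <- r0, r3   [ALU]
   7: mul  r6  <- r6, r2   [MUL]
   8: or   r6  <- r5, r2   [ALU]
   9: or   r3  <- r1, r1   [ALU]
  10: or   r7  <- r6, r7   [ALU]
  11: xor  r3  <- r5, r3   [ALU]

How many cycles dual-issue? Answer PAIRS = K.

[0] i0  xor  -- RAW r5
[1] i1  mulh  -- no-port MUL/MUL
[2] i2  mulh  -- RAW r4
[3] i3,i4  add mul  -- pair
[4] i5,i6  xor sub  -- pair
[5] i7  mul  -- WAW r6
[6] i8,i9  or or  -- pair
[7] i10,i11  or xor  -- pair

PAIRS = 4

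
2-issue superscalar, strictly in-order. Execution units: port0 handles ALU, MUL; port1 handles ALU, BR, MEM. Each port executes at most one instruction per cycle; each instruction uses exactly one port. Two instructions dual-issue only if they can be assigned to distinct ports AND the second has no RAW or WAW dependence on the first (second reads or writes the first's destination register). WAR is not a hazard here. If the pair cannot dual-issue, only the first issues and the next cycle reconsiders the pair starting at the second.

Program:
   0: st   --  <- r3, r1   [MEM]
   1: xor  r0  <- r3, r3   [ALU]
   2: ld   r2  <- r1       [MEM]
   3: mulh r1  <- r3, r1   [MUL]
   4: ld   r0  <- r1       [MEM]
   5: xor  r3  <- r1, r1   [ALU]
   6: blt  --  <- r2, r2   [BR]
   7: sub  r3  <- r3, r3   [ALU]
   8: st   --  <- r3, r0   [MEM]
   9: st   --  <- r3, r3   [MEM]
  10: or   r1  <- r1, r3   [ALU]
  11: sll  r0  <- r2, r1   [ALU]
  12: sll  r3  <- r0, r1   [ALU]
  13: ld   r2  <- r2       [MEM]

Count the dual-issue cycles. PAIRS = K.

PAIRS = 6

[0] i0/i1  st/xor  -- 2-wide
[1] i2/i3  ld/mulh  -- 2-wide
[2] i4/i5  ld/xor  -- 2-wide
[3] i6/i7  blt/sub  -- 2-wide
[4] i8  st  -- no-port MEM/MEM
[5] i9/i10  st/or  -- 2-wide
[6] i11  sll  -- RAW r0
[7] i12/i13  sll/ld  -- 2-wide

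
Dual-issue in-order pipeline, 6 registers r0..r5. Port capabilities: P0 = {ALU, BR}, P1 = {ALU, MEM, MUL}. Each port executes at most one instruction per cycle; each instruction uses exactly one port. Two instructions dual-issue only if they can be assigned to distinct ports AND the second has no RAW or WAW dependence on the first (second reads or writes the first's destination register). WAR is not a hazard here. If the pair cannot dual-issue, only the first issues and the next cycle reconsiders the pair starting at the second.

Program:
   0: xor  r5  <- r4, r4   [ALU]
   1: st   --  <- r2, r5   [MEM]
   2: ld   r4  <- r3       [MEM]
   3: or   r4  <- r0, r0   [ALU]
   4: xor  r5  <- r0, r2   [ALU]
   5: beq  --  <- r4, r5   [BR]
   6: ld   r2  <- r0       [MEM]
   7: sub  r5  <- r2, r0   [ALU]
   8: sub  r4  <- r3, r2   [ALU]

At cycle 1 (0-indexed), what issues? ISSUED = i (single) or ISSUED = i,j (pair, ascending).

0. xor.ALU @i0  | RAW r5
1. st.MEM @i1  | no-port MEM/MEM
2. ld.MEM @i2  | WAW r4
3. or.ALU;xor.ALU @i3+i4  | 2-wide
4. beq.BR;ld.MEM @i5+i6  | 2-wide
5. sub.ALU;sub.ALU @i7+i8  | 2-wide

ISSUED = 1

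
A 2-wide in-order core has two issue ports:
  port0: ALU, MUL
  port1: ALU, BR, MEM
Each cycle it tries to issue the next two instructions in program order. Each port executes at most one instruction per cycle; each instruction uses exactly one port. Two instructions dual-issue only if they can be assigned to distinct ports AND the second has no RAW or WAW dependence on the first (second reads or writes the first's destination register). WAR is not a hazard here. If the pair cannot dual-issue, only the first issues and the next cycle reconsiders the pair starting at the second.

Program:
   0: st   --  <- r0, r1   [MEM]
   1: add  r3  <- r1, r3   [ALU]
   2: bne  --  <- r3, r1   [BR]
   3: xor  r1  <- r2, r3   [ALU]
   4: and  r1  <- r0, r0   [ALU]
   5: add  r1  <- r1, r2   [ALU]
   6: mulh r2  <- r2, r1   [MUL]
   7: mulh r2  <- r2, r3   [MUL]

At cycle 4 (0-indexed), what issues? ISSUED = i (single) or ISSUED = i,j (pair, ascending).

ISSUED = 6

[0] i0&i1  st.MEM/add.ALU  -- dual
[1] i2&i3  bne.BR/xor.ALU  -- dual
[2] i4  and.ALU  -- RAW+WAW r1
[3] i5  add.ALU  -- RAW r1
[4] i6  mulh.MUL  -- no-port MUL/MUL
[5] i7  mulh.MUL  -- tail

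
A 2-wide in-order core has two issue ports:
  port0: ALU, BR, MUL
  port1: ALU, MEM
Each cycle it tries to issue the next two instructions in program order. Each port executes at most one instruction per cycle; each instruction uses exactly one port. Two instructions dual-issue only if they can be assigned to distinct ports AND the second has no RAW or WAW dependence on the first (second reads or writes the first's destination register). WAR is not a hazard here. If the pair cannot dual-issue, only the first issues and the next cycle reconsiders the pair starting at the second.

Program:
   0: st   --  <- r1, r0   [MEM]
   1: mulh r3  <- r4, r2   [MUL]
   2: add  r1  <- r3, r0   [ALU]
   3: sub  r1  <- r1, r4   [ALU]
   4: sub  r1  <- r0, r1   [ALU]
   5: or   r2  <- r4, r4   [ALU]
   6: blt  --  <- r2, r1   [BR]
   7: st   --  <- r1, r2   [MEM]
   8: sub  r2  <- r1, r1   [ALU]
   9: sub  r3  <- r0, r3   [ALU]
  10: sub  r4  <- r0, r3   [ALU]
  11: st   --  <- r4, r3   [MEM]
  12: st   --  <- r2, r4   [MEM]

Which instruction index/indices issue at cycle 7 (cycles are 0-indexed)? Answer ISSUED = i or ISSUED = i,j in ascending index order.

#0 head=0: st.MEM+mulh.MUL i0/i1 dual
#1 head=2: add.ALU i2 RAW+WAW r1
#2 head=3: sub.ALU i3 RAW+WAW r1
#3 head=4: sub.ALU+or.ALU i4/i5 dual
#4 head=6: blt.BR+st.MEM i6/i7 dual
#5 head=8: sub.ALU+sub.ALU i8/i9 dual
#6 head=10: sub.ALU i10 RAW r4
#7 head=11: st.MEM i11 no-port MEM/MEM
#8 head=12: st.MEM i12 tail

ISSUED = 11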